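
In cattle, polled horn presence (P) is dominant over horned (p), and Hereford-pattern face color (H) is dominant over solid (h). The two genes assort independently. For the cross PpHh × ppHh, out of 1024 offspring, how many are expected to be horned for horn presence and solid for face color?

Dihybrid cross PpHh × ppHh — consider each gene separately:
horn presence: Pp × pp → 2 Pp, 2 pp → 2 P_ : 2 pp (out of 4)
face color: Hh × Hh → 1 HH, 2 Hh, 1 hh → 3 H_ : 1 hh (out of 4)
Looking for: horned (pp) and solid (hh)
P(horned) = 2/4, P(solid) = 1/4
P(both) = 2/4 × 1/4 = 2/16 = 1/8
Expected count = 1/8 × 1024 = 128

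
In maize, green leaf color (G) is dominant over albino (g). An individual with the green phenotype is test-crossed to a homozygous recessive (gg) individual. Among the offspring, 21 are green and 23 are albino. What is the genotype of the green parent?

Test cross: ? × gg
Offspring: 21 green, 23 albino — approximately 1:1.
A 1:1 ratio in a test cross indicates the unknown parent is heterozygous (Gg).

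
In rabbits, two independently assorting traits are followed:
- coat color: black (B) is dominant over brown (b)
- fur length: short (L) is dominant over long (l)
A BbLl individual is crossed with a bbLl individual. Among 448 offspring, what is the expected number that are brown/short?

Dihybrid cross BbLl × bbLl — consider each gene separately:
coat color: Bb × bb → 2 Bb, 2 bb → 2 B_ : 2 bb (out of 4)
fur length: Ll × Ll → 1 LL, 2 Ll, 1 ll → 3 L_ : 1 ll (out of 4)
Combine (counts out of 4 × 4 = 16): black/short (B_L_) = 2×3 = 6; black/long (B_ll) = 2×1 = 2; brown/short (bbL_) = 2×3 = 6; brown/long (bbll) = 2×1 = 2
Phenotype counts (out of 16): 6 black/short, 2 black/long, 6 brown/short, 2 brown/long
brown/short: 6 out of 16 → fraction 3/8
Expected count = 3/8 × 448 = 168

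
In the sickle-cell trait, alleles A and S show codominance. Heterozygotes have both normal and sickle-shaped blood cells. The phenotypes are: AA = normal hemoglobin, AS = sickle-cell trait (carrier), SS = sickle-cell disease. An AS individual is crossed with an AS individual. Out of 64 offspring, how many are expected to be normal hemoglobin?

Punnett square for AS × AS:
Offspring genotypes: 1 AA, 2 AS, 1 SS
Phenotype counts: 1 normal hemoglobin, 2 sickle-cell trait (carrier), 1 sickle-cell disease
normal hemoglobin: 1 out of 4 → fraction 1/4
Expected count = 1/4 × 64 = 16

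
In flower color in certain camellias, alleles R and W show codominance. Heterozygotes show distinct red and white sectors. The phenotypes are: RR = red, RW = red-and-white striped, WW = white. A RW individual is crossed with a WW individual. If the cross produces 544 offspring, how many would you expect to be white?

Punnett square for RW × WW:
Offspring genotypes: 2 RW, 2 WW
Phenotype counts: 2 red-and-white striped, 2 white
white: 2 out of 4 → fraction 1/2
Expected count = 1/2 × 544 = 272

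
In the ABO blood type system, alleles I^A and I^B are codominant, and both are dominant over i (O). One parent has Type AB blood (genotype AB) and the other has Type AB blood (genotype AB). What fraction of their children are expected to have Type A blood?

Cross: AB × AB
Possible offspring genotypes: 1 AA, 2 AB, 1 BB
Blood type counts: 1 Type A, 2 Type AB, 1 Type B
Probability of Type A: 1/4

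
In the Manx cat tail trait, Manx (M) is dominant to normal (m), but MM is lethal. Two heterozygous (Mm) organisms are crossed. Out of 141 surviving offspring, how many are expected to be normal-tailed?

Cross: Mm × Mm
Punnett square offspring (before lethality): 1 MM, 2 Mm, 1 mm
The MM genotype is lethal (embryos die); surviving offspring: 2 Mm, 1 mm
normal-tailed: 1 out of 3 → fraction 1/3
Expected count = 1/3 × 141 = 47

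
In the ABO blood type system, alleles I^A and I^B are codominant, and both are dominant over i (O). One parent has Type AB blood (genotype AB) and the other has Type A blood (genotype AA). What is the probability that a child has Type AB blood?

Cross: AB × AA
Possible offspring genotypes: 2 AA, 2 AB
Blood type counts: 2 Type A, 2 Type AB
Probability of Type AB: 2/4 = 1/2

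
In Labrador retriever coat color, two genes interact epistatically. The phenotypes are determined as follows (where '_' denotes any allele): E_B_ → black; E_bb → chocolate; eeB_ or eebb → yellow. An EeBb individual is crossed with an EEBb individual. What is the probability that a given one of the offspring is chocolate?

Cross: EeBb × EEBb — consider each gene separately:
E gene: Ee × EE → 2 EE, 2 Ee → 4 E_ (out of 4)
B gene: Bb × Bb → 1 BB, 2 Bb, 1 bb → 3 B_ : 1 bb (out of 4)
Genotype classes (out of 4 × 4 = 16): E_B_ = 4×3 = 12; E_bb = 4×1 = 4
Apply the phenotype rules: E_B_ (12) → black; E_bb (4) → chocolate
Phenotype counts (out of 16): 12 black, 4 chocolate
chocolate: 4 out of 16
Probability: 4/16 = 1/4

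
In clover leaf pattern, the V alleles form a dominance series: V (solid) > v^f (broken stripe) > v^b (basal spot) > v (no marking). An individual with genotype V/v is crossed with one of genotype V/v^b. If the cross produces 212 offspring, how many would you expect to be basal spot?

Cross: V/v × V/v^b
Allele dominance: V > v^f > v^b > v
Offspring genotypes: 1 V/V, 1 V/v^b, 1 V/v, 1 v^b/v
Phenotype counts: 3 solid, 1 basal spot
basal spot: 1 out of 4 → fraction 1/4
Expected count = 1/4 × 212 = 53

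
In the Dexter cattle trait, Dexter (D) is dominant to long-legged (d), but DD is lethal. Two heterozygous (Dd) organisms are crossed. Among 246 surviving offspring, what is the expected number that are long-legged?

Cross: Dd × Dd
Punnett square offspring (before lethality): 1 DD, 2 Dd, 1 dd
The DD genotype is lethal (embryos die); surviving offspring: 2 Dd, 1 dd
long-legged: 1 out of 3 → fraction 1/3
Expected count = 1/3 × 246 = 82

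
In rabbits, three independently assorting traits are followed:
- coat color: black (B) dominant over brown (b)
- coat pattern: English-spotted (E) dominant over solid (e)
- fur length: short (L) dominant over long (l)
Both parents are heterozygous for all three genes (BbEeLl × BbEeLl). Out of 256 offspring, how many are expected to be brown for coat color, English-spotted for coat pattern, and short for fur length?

Trihybrid cross: BbEeLl × BbEeLl
Each trait segregates independently with a 3:1 phenotypic ratio, so each gene contributes 3/4 (dominant) or 1/4 (recessive).
Target: brown (coat color), English-spotted (coat pattern), short (fur length)
Probability = product of independent per-trait probabilities
= 1/4 × 3/4 × 3/4 = 9/64
Expected count = 9/64 × 256 = 36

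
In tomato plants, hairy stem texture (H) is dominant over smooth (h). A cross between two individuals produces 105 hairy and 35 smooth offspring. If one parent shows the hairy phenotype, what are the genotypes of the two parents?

Observed offspring: 105 hairy, 35 smooth
The observed ratio simplifies to 3:1. Smooth (hh) offspring appear, so each parent must contribute one h allele. The parent stated to show hairy carries H, so it is Hh. The other parent is then either Hh or hh: Hh × hh would give a 1:1 split, whereas Hh × Hh gives 3:1 — matching the data. So both parents are heterozygous (Hh × Hh).
Parent genotypes: Hh × Hh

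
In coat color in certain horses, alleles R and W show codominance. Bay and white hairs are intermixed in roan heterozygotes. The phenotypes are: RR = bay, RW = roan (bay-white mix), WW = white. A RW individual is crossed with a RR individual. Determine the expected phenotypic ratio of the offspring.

Punnett square for RW × RR:
Offspring genotypes: 2 RR, 2 RW
Phenotype counts: 2 bay, 2 roan (bay-white mix)
Ratio: 1 bay : 1 roan (bay-white mix)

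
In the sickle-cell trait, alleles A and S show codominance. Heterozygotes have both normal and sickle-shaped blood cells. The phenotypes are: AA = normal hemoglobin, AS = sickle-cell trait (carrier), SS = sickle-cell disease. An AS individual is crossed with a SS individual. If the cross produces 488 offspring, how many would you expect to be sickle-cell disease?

Punnett square for AS × SS:
Offspring genotypes: 2 AS, 2 SS
Phenotype counts: 2 sickle-cell trait (carrier), 2 sickle-cell disease
sickle-cell disease: 2 out of 4 → fraction 1/2
Expected count = 1/2 × 488 = 244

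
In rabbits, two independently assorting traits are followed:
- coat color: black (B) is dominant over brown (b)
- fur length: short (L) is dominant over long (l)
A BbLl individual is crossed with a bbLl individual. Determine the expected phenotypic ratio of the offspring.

Dihybrid cross BbLl × bbLl — consider each gene separately:
coat color: Bb × bb → 2 Bb, 2 bb → 2 B_ : 2 bb (out of 4)
fur length: Ll × Ll → 1 LL, 2 Ll, 1 ll → 3 L_ : 1 ll (out of 4)
Combine (counts out of 4 × 4 = 16): black/short (B_L_) = 2×3 = 6; black/long (B_ll) = 2×1 = 2; brown/short (bbL_) = 2×3 = 6; brown/long (bbll) = 2×1 = 2
Phenotype counts (out of 16): 6 black/short, 2 black/long, 6 brown/short, 2 brown/long
Ratio: 3 black/short : 1 black/long : 3 brown/short : 1 brown/long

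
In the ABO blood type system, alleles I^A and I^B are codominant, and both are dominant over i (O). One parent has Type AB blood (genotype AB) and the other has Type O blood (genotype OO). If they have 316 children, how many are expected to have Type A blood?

Cross: AB × OO
Possible offspring genotypes: 2 AO, 2 BO
Blood type counts: 2 Type A, 2 Type B
Probability of Type A: 2/4 = 1/2
Expected count = 1/2 × 316 = 158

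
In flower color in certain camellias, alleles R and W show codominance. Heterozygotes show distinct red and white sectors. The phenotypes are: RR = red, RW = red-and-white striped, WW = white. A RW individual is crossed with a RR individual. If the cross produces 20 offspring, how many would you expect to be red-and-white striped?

Punnett square for RW × RR:
Offspring genotypes: 2 RR, 2 RW
Phenotype counts: 2 red, 2 red-and-white striped
red-and-white striped: 2 out of 4 → fraction 1/2
Expected count = 1/2 × 20 = 10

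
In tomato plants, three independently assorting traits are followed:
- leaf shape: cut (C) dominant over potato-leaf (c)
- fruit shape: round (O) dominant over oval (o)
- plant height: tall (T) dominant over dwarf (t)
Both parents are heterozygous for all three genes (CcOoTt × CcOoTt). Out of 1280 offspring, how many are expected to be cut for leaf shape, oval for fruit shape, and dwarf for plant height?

Trihybrid cross: CcOoTt × CcOoTt
Each trait segregates independently with a 3:1 phenotypic ratio, so each gene contributes 3/4 (dominant) or 1/4 (recessive).
Target: cut (leaf shape), oval (fruit shape), dwarf (plant height)
Probability = product of independent per-trait probabilities
= 3/4 × 1/4 × 1/4 = 3/64
Expected count = 3/64 × 1280 = 60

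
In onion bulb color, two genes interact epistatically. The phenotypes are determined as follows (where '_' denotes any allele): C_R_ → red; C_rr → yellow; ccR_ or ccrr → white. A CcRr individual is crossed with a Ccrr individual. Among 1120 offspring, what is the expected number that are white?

Cross: CcRr × Ccrr — consider each gene separately:
C gene: Cc × Cc → 1 CC, 2 Cc, 1 cc → 3 C_ : 1 cc (out of 4)
R gene: Rr × rr → 2 Rr, 2 rr → 2 R_ : 2 rr (out of 4)
Genotype classes (out of 4 × 4 = 16): C_R_ = 3×2 = 6; C_rr = 3×2 = 6; ccR_ = 1×2 = 2; ccrr = 1×2 = 2
Apply the phenotype rules: C_R_ (6) → red; C_rr (6) → yellow; ccR_ (2) + ccrr (2) → white
Phenotype counts (out of 16): 6 red, 6 yellow, 4 white
white: 4 out of 16 → fraction 1/4
Expected count = 1/4 × 1120 = 280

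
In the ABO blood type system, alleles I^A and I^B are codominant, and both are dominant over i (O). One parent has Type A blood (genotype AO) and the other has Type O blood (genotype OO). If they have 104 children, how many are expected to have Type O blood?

Cross: AO × OO
Possible offspring genotypes: 2 AO, 2 OO
Blood type counts: 2 Type A, 2 Type O
Probability of Type O: 2/4 = 1/2
Expected count = 1/2 × 104 = 52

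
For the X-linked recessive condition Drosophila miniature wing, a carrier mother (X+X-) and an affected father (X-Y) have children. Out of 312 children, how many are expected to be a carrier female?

Cross: X+X- × X-Y
Offspring: 1 X+X-, 1 X+Y, 1 X-X-, 1 X-Y
Probability of a carrier female: 1/4
Expected count = 1/4 × 312 = 78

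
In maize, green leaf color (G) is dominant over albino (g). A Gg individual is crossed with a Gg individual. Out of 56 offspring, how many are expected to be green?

Punnett square for Gg × Gg:
Offspring genotypes: 1 GG, 2 Gg, 1 gg
green: 3, albino: 1
green: 3 out of 4 → fraction 3/4
Expected count = 3/4 × 56 = 42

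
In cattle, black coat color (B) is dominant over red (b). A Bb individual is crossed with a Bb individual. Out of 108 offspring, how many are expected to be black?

Punnett square for Bb × Bb:
Offspring genotypes: 1 BB, 2 Bb, 1 bb
black: 3, red: 1
black: 3 out of 4 → fraction 3/4
Expected count = 3/4 × 108 = 81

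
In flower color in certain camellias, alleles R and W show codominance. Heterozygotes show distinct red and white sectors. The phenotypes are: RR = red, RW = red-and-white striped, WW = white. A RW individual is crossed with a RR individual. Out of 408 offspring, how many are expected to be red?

Punnett square for RW × RR:
Offspring genotypes: 2 RR, 2 RW
Phenotype counts: 2 red, 2 red-and-white striped
red: 2 out of 4 → fraction 1/2
Expected count = 1/2 × 408 = 204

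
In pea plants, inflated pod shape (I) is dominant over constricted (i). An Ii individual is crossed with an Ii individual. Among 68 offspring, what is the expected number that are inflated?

Punnett square for Ii × Ii:
Offspring genotypes: 1 II, 2 Ii, 1 ii
inflated: 3, constricted: 1
inflated: 3 out of 4 → fraction 3/4
Expected count = 3/4 × 68 = 51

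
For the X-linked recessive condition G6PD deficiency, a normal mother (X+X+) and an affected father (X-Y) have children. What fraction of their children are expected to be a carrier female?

Cross: X+X+ × X-Y
Offspring: 2 X+X-, 2 X+Y
Probability of a carrier female: 2/4 = 1/2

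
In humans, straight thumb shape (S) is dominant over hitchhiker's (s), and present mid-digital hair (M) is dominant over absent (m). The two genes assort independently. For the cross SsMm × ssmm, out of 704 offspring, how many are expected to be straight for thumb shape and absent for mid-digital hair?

Dihybrid cross SsMm × ssmm — consider each gene separately:
thumb shape: Ss × ss → 2 Ss, 2 ss → 2 S_ : 2 ss (out of 4)
mid-digital hair: Mm × mm → 2 Mm, 2 mm → 2 M_ : 2 mm (out of 4)
Looking for: straight (S_) and absent (mm)
P(straight) = 2/4, P(absent) = 2/4
P(both) = 2/4 × 2/4 = 4/16 = 1/4
Expected count = 1/4 × 704 = 176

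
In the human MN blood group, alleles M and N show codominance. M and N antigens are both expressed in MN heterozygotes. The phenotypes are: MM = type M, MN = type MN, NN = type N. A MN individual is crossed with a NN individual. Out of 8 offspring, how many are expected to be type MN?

Punnett square for MN × NN:
Offspring genotypes: 2 MN, 2 NN
Phenotype counts: 2 type MN, 2 type N
type MN: 2 out of 4 → fraction 1/2
Expected count = 1/2 × 8 = 4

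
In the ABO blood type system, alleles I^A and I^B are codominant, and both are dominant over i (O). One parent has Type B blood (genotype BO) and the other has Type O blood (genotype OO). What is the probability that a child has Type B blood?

Cross: BO × OO
Possible offspring genotypes: 2 BO, 2 OO
Blood type counts: 2 Type B, 2 Type O
Probability of Type B: 2/4 = 1/2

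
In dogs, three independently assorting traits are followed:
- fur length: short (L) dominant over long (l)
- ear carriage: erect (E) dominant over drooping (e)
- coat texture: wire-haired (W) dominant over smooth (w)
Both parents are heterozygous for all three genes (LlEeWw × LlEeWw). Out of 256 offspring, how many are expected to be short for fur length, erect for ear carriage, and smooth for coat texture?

Trihybrid cross: LlEeWw × LlEeWw
Each trait segregates independently with a 3:1 phenotypic ratio, so each gene contributes 3/4 (dominant) or 1/4 (recessive).
Target: short (fur length), erect (ear carriage), smooth (coat texture)
Probability = product of independent per-trait probabilities
= 3/4 × 3/4 × 1/4 = 9/64
Expected count = 9/64 × 256 = 36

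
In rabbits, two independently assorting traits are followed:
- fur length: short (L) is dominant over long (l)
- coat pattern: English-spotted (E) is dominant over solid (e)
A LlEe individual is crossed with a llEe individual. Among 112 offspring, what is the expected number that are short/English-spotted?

Dihybrid cross LlEe × llEe — consider each gene separately:
fur length: Ll × ll → 2 Ll, 2 ll → 2 L_ : 2 ll (out of 4)
coat pattern: Ee × Ee → 1 EE, 2 Ee, 1 ee → 3 E_ : 1 ee (out of 4)
Combine (counts out of 4 × 4 = 16): short/English-spotted (L_E_) = 2×3 = 6; short/solid (L_ee) = 2×1 = 2; long/English-spotted (llE_) = 2×3 = 6; long/solid (llee) = 2×1 = 2
Phenotype counts (out of 16): 6 short/English-spotted, 2 short/solid, 6 long/English-spotted, 2 long/solid
short/English-spotted: 6 out of 16 → fraction 3/8
Expected count = 3/8 × 112 = 42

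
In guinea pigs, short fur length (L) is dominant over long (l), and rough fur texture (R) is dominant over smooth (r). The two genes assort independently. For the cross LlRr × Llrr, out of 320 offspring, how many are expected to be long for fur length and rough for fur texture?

Dihybrid cross LlRr × Llrr — consider each gene separately:
fur length: Ll × Ll → 1 LL, 2 Ll, 1 ll → 3 L_ : 1 ll (out of 4)
fur texture: Rr × rr → 2 Rr, 2 rr → 2 R_ : 2 rr (out of 4)
Looking for: long (ll) and rough (R_)
P(long) = 1/4, P(rough) = 2/4
P(both) = 1/4 × 2/4 = 2/16 = 1/8
Expected count = 1/8 × 320 = 40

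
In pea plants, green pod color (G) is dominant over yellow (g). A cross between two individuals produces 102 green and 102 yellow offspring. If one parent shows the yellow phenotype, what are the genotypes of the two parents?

Observed offspring: 102 green, 102 yellow
The observed ratio simplifies to 1:1. One parent shows yellow, so its genotype must be gg. A 1:1 offspring split requires the other parent to be heterozygous (Gg).
Parent genotypes: gg × Gg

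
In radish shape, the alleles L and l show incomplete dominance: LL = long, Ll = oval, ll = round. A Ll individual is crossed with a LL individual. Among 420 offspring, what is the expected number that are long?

Punnett square for Ll × LL:
Offspring genotypes: 2 LL, 2 Ll
Phenotype counts: 2 long, 2 oval
long: 2 out of 4 → fraction 1/2
Expected count = 1/2 × 420 = 210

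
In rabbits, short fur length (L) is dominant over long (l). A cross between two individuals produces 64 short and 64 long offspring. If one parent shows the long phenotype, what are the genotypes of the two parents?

Observed offspring: 64 short, 64 long
The observed ratio simplifies to 1:1. One parent shows long, so its genotype must be ll. A 1:1 offspring split requires the other parent to be heterozygous (Ll).
Parent genotypes: ll × Ll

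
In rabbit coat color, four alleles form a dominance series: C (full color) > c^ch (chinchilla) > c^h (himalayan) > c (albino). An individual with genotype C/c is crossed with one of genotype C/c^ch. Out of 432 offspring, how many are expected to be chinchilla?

Cross: C/c × C/c^ch
Allele dominance: C > c^ch > c^h > c
Offspring genotypes: 1 C/C, 1 C/c^ch, 1 C/c, 1 c^ch/c
Phenotype counts: 3 full color, 1 chinchilla
chinchilla: 1 out of 4 → fraction 1/4
Expected count = 1/4 × 432 = 108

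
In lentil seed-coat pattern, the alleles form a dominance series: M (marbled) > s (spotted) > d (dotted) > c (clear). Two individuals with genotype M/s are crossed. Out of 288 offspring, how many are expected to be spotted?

Cross: M/s × M/s
Allele dominance: M > s > d > c
Offspring genotypes: 1 M/M, 2 M/s, 1 s/s
Phenotype counts: 3 marbled, 1 spotted
spotted: 1 out of 4 → fraction 1/4
Expected count = 1/4 × 288 = 72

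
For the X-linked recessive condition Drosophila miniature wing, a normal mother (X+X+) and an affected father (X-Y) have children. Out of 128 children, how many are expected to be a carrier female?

Cross: X+X+ × X-Y
Offspring: 2 X+X-, 2 X+Y
Probability of a carrier female: 2/4 = 1/2
Expected count = 1/2 × 128 = 64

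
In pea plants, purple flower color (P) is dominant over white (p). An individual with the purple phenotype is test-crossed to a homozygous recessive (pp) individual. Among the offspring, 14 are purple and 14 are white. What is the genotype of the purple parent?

Test cross: ? × pp
Offspring: 14 purple, 14 white — approximately 1:1.
A 1:1 ratio in a test cross indicates the unknown parent is heterozygous (Pp).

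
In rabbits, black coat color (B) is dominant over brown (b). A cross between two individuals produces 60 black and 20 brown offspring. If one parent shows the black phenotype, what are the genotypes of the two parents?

Observed offspring: 60 black, 20 brown
The observed ratio simplifies to 3:1. Brown (bb) offspring appear, so each parent must contribute one b allele. The parent stated to show black carries B, so it is Bb. The other parent is then either Bb or bb: Bb × bb would give a 1:1 split, whereas Bb × Bb gives 3:1 — matching the data. So both parents are heterozygous (Bb × Bb).
Parent genotypes: Bb × Bb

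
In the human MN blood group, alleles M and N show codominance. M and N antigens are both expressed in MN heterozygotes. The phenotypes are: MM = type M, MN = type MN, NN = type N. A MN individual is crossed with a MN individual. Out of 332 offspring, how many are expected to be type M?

Punnett square for MN × MN:
Offspring genotypes: 1 MM, 2 MN, 1 NN
Phenotype counts: 1 type M, 2 type MN, 1 type N
type M: 1 out of 4 → fraction 1/4
Expected count = 1/4 × 332 = 83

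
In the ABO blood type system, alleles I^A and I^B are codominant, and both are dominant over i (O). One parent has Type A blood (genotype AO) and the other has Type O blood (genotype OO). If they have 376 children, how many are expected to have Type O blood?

Cross: AO × OO
Possible offspring genotypes: 2 AO, 2 OO
Blood type counts: 2 Type A, 2 Type O
Probability of Type O: 2/4 = 1/2
Expected count = 1/2 × 376 = 188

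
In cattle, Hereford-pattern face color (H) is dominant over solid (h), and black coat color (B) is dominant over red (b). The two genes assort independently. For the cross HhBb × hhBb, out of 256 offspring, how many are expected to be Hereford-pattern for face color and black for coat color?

Dihybrid cross HhBb × hhBb — consider each gene separately:
face color: Hh × hh → 2 Hh, 2 hh → 2 H_ : 2 hh (out of 4)
coat color: Bb × Bb → 1 BB, 2 Bb, 1 bb → 3 B_ : 1 bb (out of 4)
Looking for: Hereford-pattern (H_) and black (B_)
P(Hereford-pattern) = 2/4, P(black) = 3/4
P(both) = 2/4 × 3/4 = 6/16 = 3/8
Expected count = 3/8 × 256 = 96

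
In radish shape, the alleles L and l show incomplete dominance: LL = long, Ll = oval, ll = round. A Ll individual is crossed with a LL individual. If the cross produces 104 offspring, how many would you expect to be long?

Punnett square for Ll × LL:
Offspring genotypes: 2 LL, 2 Ll
Phenotype counts: 2 long, 2 oval
long: 2 out of 4 → fraction 1/2
Expected count = 1/2 × 104 = 52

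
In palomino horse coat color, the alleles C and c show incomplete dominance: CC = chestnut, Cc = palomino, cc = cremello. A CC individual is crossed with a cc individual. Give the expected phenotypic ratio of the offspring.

Punnett square for CC × cc:
Offspring genotypes: 4 Cc
Phenotype counts: 4 palomino
Ratio: all palomino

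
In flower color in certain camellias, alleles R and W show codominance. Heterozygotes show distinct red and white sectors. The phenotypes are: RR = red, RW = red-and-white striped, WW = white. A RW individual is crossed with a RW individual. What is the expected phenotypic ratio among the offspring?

Punnett square for RW × RW:
Offspring genotypes: 1 RR, 2 RW, 1 WW
Phenotype counts: 1 red, 2 red-and-white striped, 1 white
Ratio: 1 red : 2 red-and-white striped : 1 white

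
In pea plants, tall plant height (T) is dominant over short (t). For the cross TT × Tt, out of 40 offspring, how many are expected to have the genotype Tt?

Punnett square for TT × Tt:
Offspring genotypes: 2 TT, 2 Tt
Total offspring: 4
Count with target: 2
Probability: 2/4 = 1/2
Expected count = 1/2 × 40 = 20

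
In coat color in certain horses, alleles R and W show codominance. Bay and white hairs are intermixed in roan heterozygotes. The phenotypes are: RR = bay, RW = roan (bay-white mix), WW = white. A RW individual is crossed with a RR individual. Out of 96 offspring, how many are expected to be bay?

Punnett square for RW × RR:
Offspring genotypes: 2 RR, 2 RW
Phenotype counts: 2 bay, 2 roan (bay-white mix)
bay: 2 out of 4 → fraction 1/2
Expected count = 1/2 × 96 = 48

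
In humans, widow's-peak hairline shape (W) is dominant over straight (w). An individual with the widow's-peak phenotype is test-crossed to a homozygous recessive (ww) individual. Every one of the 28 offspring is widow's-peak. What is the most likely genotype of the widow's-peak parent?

Test cross: ? × ww
All offspring are widow's-peak.
If the unknown parent were heterozygous (Ww), about half of 28 offspring would be straight; none are. The unknown parent is most likely homozygous dominant (WW).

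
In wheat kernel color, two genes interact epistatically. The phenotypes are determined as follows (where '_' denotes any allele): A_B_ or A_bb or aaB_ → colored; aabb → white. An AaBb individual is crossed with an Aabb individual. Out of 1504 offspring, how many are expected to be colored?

Cross: AaBb × Aabb — consider each gene separately:
A gene: Aa × Aa → 1 AA, 2 Aa, 1 aa → 3 A_ : 1 aa (out of 4)
B gene: Bb × bb → 2 Bb, 2 bb → 2 B_ : 2 bb (out of 4)
Genotype classes (out of 4 × 4 = 16): A_B_ = 3×2 = 6; A_bb = 3×2 = 6; aaB_ = 1×2 = 2; aabb = 1×2 = 2
Apply the phenotype rules: A_B_ (6) + A_bb (6) + aaB_ (2) → colored; aabb (2) → white
Phenotype counts (out of 16): 14 colored, 2 white
colored: 14 out of 16 → fraction 7/8
Expected count = 7/8 × 1504 = 1316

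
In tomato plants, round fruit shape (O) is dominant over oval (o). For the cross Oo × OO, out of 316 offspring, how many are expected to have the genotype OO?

Punnett square for Oo × OO:
Offspring genotypes: 2 OO, 2 Oo
Total offspring: 4
Count with target: 2
Probability: 2/4 = 1/2
Expected count = 1/2 × 316 = 158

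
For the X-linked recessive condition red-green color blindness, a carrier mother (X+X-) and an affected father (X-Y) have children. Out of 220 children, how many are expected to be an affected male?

Cross: X+X- × X-Y
Offspring: 1 X+X-, 1 X+Y, 1 X-X-, 1 X-Y
Probability of an affected male: 1/4
Expected count = 1/4 × 220 = 55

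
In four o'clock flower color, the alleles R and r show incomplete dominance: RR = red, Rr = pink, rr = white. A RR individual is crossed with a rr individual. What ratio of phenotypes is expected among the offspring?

Punnett square for RR × rr:
Offspring genotypes: 4 Rr
Phenotype counts: 4 pink
Ratio: all pink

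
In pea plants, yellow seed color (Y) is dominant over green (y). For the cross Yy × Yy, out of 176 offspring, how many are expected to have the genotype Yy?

Punnett square for Yy × Yy:
Offspring genotypes: 1 YY, 2 Yy, 1 yy
Total offspring: 4
Count with target: 2
Probability: 2/4 = 1/2
Expected count = 1/2 × 176 = 88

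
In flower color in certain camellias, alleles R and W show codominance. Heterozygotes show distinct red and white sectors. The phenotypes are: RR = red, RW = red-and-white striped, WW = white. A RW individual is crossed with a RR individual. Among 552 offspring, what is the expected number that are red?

Punnett square for RW × RR:
Offspring genotypes: 2 RR, 2 RW
Phenotype counts: 2 red, 2 red-and-white striped
red: 2 out of 4 → fraction 1/2
Expected count = 1/2 × 552 = 276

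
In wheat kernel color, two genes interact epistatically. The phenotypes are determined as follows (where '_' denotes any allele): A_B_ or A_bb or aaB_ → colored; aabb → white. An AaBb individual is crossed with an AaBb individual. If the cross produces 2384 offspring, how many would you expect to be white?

Cross: AaBb × AaBb — consider each gene separately:
A gene: Aa × Aa → 1 AA, 2 Aa, 1 aa → 3 A_ : 1 aa (out of 4)
B gene: Bb × Bb → 1 BB, 2 Bb, 1 bb → 3 B_ : 1 bb (out of 4)
Genotype classes (out of 4 × 4 = 16): A_B_ = 3×3 = 9; A_bb = 3×1 = 3; aaB_ = 1×3 = 3; aabb = 1×1 = 1
Apply the phenotype rules: A_B_ (9) + A_bb (3) + aaB_ (3) → colored; aabb (1) → white
Phenotype counts (out of 16): 15 colored, 1 white
white: 1 out of 16 → fraction 1/16
Expected count = 1/16 × 2384 = 149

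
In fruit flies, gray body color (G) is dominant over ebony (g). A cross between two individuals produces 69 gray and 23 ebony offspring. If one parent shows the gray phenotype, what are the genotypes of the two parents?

Observed offspring: 69 gray, 23 ebony
The observed ratio simplifies to 3:1. Ebony (gg) offspring appear, so each parent must contribute one g allele. The parent stated to show gray carries G, so it is Gg. The other parent is then either Gg or gg: Gg × gg would give a 1:1 split, whereas Gg × Gg gives 3:1 — matching the data. So both parents are heterozygous (Gg × Gg).
Parent genotypes: Gg × Gg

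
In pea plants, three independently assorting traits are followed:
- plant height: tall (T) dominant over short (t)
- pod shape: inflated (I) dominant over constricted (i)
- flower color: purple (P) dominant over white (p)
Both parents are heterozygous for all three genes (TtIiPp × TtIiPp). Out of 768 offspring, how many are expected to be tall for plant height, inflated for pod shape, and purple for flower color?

Trihybrid cross: TtIiPp × TtIiPp
Each trait segregates independently with a 3:1 phenotypic ratio, so each gene contributes 3/4 (dominant) or 1/4 (recessive).
Target: tall (plant height), inflated (pod shape), purple (flower color)
Probability = product of independent per-trait probabilities
= 3/4 × 3/4 × 3/4 = 27/64
Expected count = 27/64 × 768 = 324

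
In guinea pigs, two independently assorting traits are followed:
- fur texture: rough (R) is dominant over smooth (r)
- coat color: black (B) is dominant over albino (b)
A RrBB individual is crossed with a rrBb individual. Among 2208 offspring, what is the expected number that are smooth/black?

Dihybrid cross RrBB × rrBb — consider each gene separately:
fur texture: Rr × rr → 2 Rr, 2 rr → 2 R_ : 2 rr (out of 4)
coat color: BB × Bb → 2 BB, 2 Bb → 4 B_ (out of 4)
Combine (counts out of 4 × 4 = 16): rough/black (R_B_) = 2×4 = 8; smooth/black (rrB_) = 2×4 = 8
Phenotype counts (out of 16): 8 rough/black, 8 smooth/black
smooth/black: 8 out of 16 → fraction 1/2
Expected count = 1/2 × 2208 = 1104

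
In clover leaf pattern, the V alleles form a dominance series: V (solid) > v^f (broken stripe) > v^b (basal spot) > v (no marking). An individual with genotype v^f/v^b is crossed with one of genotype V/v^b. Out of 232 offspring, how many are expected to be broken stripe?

Cross: v^f/v^b × V/v^b
Allele dominance: V > v^f > v^b > v
Offspring genotypes: 1 V/v^f, 1 v^f/v^b, 1 V/v^b, 1 v^b/v^b
Phenotype counts: 2 solid, 1 broken stripe, 1 basal spot
broken stripe: 1 out of 4 → fraction 1/4
Expected count = 1/4 × 232 = 58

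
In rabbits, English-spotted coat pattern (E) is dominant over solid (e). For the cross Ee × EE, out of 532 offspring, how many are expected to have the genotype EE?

Punnett square for Ee × EE:
Offspring genotypes: 2 EE, 2 Ee
Total offspring: 4
Count with target: 2
Probability: 2/4 = 1/2
Expected count = 1/2 × 532 = 266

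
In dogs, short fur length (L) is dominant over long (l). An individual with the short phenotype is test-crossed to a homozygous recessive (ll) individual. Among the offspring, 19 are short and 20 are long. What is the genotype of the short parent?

Test cross: ? × ll
Offspring: 19 short, 20 long — approximately 1:1.
A 1:1 ratio in a test cross indicates the unknown parent is heterozygous (Ll).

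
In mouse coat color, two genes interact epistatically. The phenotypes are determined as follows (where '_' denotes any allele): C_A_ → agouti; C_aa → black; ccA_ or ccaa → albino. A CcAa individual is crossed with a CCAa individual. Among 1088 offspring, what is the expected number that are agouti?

Cross: CcAa × CCAa — consider each gene separately:
C gene: Cc × CC → 2 CC, 2 Cc → 4 C_ (out of 4)
A gene: Aa × Aa → 1 AA, 2 Aa, 1 aa → 3 A_ : 1 aa (out of 4)
Genotype classes (out of 4 × 4 = 16): C_A_ = 4×3 = 12; C_aa = 4×1 = 4
Apply the phenotype rules: C_A_ (12) → agouti; C_aa (4) → black
Phenotype counts (out of 16): 12 agouti, 4 black
agouti: 12 out of 16 → fraction 3/4
Expected count = 3/4 × 1088 = 816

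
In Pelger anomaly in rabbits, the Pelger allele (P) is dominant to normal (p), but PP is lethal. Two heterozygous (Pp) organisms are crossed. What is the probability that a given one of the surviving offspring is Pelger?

Cross: Pp × Pp
Punnett square offspring (before lethality): 1 PP, 2 Pp, 1 pp
The PP genotype is lethal (embryos die); surviving offspring: 2 Pp, 1 pp
Pelger: 2 out of 3
Probability: 2/3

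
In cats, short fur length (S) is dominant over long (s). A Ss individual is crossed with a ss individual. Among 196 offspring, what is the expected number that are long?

Punnett square for Ss × ss:
Offspring genotypes: 2 Ss, 2 ss
short: 2, long: 2
long: 2 out of 4 → fraction 1/2
Expected count = 1/2 × 196 = 98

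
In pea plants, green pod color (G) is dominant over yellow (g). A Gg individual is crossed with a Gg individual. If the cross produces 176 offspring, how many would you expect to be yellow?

Punnett square for Gg × Gg:
Offspring genotypes: 1 GG, 2 Gg, 1 gg
green: 3, yellow: 1
yellow: 1 out of 4 → fraction 1/4
Expected count = 1/4 × 176 = 44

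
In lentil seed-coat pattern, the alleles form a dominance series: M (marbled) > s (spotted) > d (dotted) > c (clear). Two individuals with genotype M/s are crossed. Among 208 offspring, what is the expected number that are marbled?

Cross: M/s × M/s
Allele dominance: M > s > d > c
Offspring genotypes: 1 M/M, 2 M/s, 1 s/s
Phenotype counts: 3 marbled, 1 spotted
marbled: 3 out of 4 → fraction 3/4
Expected count = 3/4 × 208 = 156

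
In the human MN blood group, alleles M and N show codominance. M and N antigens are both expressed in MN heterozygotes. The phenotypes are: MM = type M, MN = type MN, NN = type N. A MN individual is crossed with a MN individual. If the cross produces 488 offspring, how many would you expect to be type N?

Punnett square for MN × MN:
Offspring genotypes: 1 MM, 2 MN, 1 NN
Phenotype counts: 1 type M, 2 type MN, 1 type N
type N: 1 out of 4 → fraction 1/4
Expected count = 1/4 × 488 = 122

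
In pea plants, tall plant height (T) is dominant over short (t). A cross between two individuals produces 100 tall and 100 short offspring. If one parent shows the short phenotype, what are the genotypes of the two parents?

Observed offspring: 100 tall, 100 short
The observed ratio simplifies to 1:1. One parent shows short, so its genotype must be tt. A 1:1 offspring split requires the other parent to be heterozygous (Tt).
Parent genotypes: tt × Tt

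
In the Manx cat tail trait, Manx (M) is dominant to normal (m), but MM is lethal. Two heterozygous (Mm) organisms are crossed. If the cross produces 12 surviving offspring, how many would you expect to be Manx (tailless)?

Cross: Mm × Mm
Punnett square offspring (before lethality): 1 MM, 2 Mm, 1 mm
The MM genotype is lethal (embryos die); surviving offspring: 2 Mm, 1 mm
Manx (tailless): 2 out of 3 → fraction 2/3
Expected count = 2/3 × 12 = 8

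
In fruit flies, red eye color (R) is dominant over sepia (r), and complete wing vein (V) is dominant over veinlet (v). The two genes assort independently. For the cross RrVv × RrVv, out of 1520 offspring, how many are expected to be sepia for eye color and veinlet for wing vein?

Dihybrid cross RrVv × RrVv — consider each gene separately:
eye color: Rr × Rr → 1 RR, 2 Rr, 1 rr → 3 R_ : 1 rr (out of 4)
wing vein: Vv × Vv → 1 VV, 2 Vv, 1 vv → 3 V_ : 1 vv (out of 4)
Looking for: sepia (rr) and veinlet (vv)
P(sepia) = 1/4, P(veinlet) = 1/4
P(both) = 1/4 × 1/4 = 1/16
Expected count = 1/16 × 1520 = 95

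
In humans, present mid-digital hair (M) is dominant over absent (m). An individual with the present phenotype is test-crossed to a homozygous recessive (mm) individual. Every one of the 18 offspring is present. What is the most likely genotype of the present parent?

Test cross: ? × mm
All offspring are present.
If the unknown parent were heterozygous (Mm), about half of 18 offspring would be absent; none are. The unknown parent is most likely homozygous dominant (MM).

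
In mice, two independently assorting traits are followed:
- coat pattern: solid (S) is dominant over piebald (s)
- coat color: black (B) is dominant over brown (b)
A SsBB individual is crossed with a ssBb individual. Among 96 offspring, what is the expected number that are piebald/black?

Dihybrid cross SsBB × ssBb — consider each gene separately:
coat pattern: Ss × ss → 2 Ss, 2 ss → 2 S_ : 2 ss (out of 4)
coat color: BB × Bb → 2 BB, 2 Bb → 4 B_ (out of 4)
Combine (counts out of 4 × 4 = 16): solid/black (S_B_) = 2×4 = 8; piebald/black (ssB_) = 2×4 = 8
Phenotype counts (out of 16): 8 solid/black, 8 piebald/black
piebald/black: 8 out of 16 → fraction 1/2
Expected count = 1/2 × 96 = 48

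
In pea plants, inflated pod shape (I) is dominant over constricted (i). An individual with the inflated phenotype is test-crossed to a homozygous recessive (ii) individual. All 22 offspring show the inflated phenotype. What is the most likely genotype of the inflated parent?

Test cross: ? × ii
All offspring are inflated.
If the unknown parent were heterozygous (Ii), about half of 22 offspring would be constricted; none are. The unknown parent is most likely homozygous dominant (II).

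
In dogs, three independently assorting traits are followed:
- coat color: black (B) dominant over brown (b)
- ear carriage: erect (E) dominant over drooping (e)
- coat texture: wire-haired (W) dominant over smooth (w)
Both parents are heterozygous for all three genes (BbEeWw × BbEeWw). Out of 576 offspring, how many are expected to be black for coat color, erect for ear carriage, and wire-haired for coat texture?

Trihybrid cross: BbEeWw × BbEeWw
Each trait segregates independently with a 3:1 phenotypic ratio, so each gene contributes 3/4 (dominant) or 1/4 (recessive).
Target: black (coat color), erect (ear carriage), wire-haired (coat texture)
Probability = product of independent per-trait probabilities
= 3/4 × 3/4 × 3/4 = 27/64
Expected count = 27/64 × 576 = 243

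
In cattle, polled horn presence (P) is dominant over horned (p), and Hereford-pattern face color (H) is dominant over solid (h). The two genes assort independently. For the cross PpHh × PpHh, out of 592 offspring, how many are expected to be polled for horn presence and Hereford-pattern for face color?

Dihybrid cross PpHh × PpHh — consider each gene separately:
horn presence: Pp × Pp → 1 PP, 2 Pp, 1 pp → 3 P_ : 1 pp (out of 4)
face color: Hh × Hh → 1 HH, 2 Hh, 1 hh → 3 H_ : 1 hh (out of 4)
Looking for: polled (P_) and Hereford-pattern (H_)
P(polled) = 3/4, P(Hereford-pattern) = 3/4
P(both) = 3/4 × 3/4 = 9/16
Expected count = 9/16 × 592 = 333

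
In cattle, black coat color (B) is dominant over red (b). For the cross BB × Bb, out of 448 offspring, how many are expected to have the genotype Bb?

Punnett square for BB × Bb:
Offspring genotypes: 2 BB, 2 Bb
Total offspring: 4
Count with target: 2
Probability: 2/4 = 1/2
Expected count = 1/2 × 448 = 224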